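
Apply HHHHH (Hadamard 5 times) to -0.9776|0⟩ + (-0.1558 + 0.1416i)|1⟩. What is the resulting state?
(-0.8014 + 0.1001i)|0⟩ + (-0.5811 - 0.1001i)|1⟩

H² = I, so H^5 = H: a single Hadamard. With (a, b) = (-0.9776, (-0.1558 + 0.1416i)), H gives ((a + b)/√2, (a − b)/√2) = ((-0.8014 + 0.1001i), (-0.5811 - 0.1001i)).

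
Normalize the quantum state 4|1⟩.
|1⟩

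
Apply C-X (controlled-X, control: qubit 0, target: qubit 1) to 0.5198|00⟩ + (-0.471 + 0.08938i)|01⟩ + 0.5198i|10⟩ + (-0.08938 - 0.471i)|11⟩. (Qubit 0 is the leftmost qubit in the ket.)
0.5198|00⟩ + (-0.471 + 0.08938i)|01⟩ + (-0.08938 - 0.471i)|10⟩ + 0.5198i|11⟩

C-X leaves the control-|0⟩ kets |00⟩, |01⟩ unchanged and applies X to qubit 1 on the control-|1⟩ pair (|10⟩, |11⟩).
X = [[0, 1], [1, 0]].
With a = amp(|10⟩) = 0.5198i and b = amp(|11⟩) = (-0.08938 - 0.471i):
new amp(|10⟩) = (1)·b = (-0.08938 - 0.471i)
new amp(|11⟩) = (1)·a = 0.5198i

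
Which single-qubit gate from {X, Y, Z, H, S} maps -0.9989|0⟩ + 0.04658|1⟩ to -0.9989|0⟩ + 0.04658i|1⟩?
S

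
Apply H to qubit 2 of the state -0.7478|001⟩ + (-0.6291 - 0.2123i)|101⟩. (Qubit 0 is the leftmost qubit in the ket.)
-0.5288|000⟩ + 0.5288|001⟩ + (-0.4448 - 0.1501i)|100⟩ + (0.4448 + 0.1501i)|101⟩

H on qubit 2 mixes each pair of kets that differ only in qubit 2: amplitudes (a, b) of (|…0…⟩, |…1…⟩) become ((a + b)/√2, (a − b)/√2). Kets absent from the input have amplitude 0.
(|000⟩, |001⟩): (a, b) = (0, -0.7478) → (-0.5288, 0.5288)
(|100⟩, |101⟩): (a, b) = (0, (-0.6291 - 0.2123i)) → ((-0.4448 - 0.1501i), (0.4448 + 0.1501i))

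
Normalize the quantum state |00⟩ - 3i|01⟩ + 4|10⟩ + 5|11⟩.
0.14|00⟩ - 0.4201i|01⟩ + 0.5601|10⟩ + 0.7001|11⟩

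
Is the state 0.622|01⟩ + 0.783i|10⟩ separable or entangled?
Entangled

Writing the state as a|00⟩ + b|01⟩ + c|10⟩ + d|11⟩, it is a product state iff ad − bc = 0.
Here (a, b, c, d) = (0, 0.622, 0.783i, 0): ad − bc = (0)(0) − (0.622)(0.783i) = -0.487i ≠ 0, so the state is entangled.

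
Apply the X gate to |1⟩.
|0⟩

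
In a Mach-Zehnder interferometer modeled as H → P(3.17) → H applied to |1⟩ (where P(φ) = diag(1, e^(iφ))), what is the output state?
(0.9998 + 0.0142i)|0⟩ + (0.0002017 - 0.0142i)|1⟩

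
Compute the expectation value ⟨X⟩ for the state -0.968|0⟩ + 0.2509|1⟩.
-0.4857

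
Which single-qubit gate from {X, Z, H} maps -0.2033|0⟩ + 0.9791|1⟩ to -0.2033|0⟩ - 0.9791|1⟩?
Z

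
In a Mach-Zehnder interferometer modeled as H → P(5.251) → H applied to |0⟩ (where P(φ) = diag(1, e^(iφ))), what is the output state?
(0.7565 - 0.4292i)|0⟩ + (0.2435 + 0.4292i)|1⟩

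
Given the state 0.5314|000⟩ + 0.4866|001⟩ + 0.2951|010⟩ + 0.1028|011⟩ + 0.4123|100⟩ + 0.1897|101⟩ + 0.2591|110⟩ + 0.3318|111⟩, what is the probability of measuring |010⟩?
0.08708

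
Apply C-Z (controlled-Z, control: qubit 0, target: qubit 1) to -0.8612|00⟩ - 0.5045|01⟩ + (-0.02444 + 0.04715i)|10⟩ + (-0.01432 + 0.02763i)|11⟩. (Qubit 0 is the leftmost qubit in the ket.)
-0.8612|00⟩ - 0.5045|01⟩ + (-0.02444 + 0.04715i)|10⟩ + (0.01432 - 0.02763i)|11⟩

C-Z leaves the control-|0⟩ kets |00⟩, |01⟩ unchanged and applies Z to qubit 1 on the control-|1⟩ pair (|10⟩, |11⟩).
Z = [[1, 0], [0, -1]].
With a = amp(|10⟩) = (-0.02444 + 0.04715i) and b = amp(|11⟩) = (-0.01432 + 0.02763i):
new amp(|10⟩) = (1)·a = (-0.02444 + 0.04715i)
new amp(|11⟩) = (-1)·b = (0.01432 - 0.02763i)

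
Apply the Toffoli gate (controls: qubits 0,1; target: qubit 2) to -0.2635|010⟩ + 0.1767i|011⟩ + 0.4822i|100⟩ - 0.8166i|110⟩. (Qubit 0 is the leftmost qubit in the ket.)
-0.2635|010⟩ + 0.1767i|011⟩ + 0.4822i|100⟩ - 0.8166i|111⟩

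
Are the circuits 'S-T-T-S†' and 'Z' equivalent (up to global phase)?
No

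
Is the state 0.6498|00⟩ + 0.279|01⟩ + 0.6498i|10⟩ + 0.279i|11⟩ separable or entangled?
Separable

Writing the state as a|00⟩ + b|01⟩ + c|10⟩ + d|11⟩, it is a product state iff ad − bc = 0.
Here (a, b, c, d) = (0.6498, 0.279, 0.6498i, 0.279i): ad − bc = (0.6498)(0.279i) − (0.279)(0.6498i) = 0, so the state is separable.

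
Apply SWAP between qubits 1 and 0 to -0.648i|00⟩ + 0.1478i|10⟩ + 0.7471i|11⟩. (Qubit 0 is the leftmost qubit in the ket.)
-0.648i|00⟩ + 0.1478i|01⟩ + 0.7471i|11⟩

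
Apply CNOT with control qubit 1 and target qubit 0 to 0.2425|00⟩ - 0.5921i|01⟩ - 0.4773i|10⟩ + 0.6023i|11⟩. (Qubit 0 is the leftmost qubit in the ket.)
0.2425|00⟩ + 0.6023i|01⟩ - 0.4773i|10⟩ - 0.5921i|11⟩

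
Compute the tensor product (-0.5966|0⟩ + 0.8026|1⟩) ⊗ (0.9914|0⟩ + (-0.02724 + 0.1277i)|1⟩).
-0.5915|00⟩ + (0.01625 - 0.07619i)|01⟩ + 0.7957|10⟩ + (-0.02186 + 0.1025i)|11⟩

amp(|b₁b₂…⟩) = product of the factor amplitudes for bits b₁, b₂, …; only kets whose every factor amplitude is nonzero survive.
|00⟩: (-0.5966)(0.9914) = -0.5915
|01⟩: (-0.5966)(-0.02724 + 0.1277i) = (0.01625 - 0.07619i)
|10⟩: (0.8026)(0.9914) = 0.7957
|11⟩: (0.8026)(-0.02724 + 0.1277i) = (-0.02186 + 0.1025i)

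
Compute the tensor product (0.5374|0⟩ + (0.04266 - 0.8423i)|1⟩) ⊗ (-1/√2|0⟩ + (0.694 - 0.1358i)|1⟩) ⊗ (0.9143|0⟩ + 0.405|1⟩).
-0.3474|000⟩ - 0.1539|001⟩ + (0.341 - 0.06672i)|010⟩ + (0.151 - 0.02956i)|011⟩ + (-0.02758 + 0.5446i)|100⟩ + (-0.01222 + 0.2412i)|101⟩ + (-0.07751 - 0.5398i)|110⟩ + (-0.03434 - 0.2391i)|111⟩

amp(|b₁b₂…⟩) = product of the factor amplitudes for bits b₁, b₂, …; only kets whose every factor amplitude is nonzero survive.
|000⟩: (0.5374)(-1/√2)(0.9143) = -0.3474
|001⟩: (0.5374)(-1/√2)(0.405) = -0.1539
|010⟩: (0.5374)(0.694 - 0.1358i)(0.9143) = (0.341 - 0.06672i)
|011⟩: (0.5374)(0.694 - 0.1358i)(0.405) = (0.151 - 0.02956i)
|100⟩: (0.04266 - 0.8423i)(-1/√2)(0.9143) = (-0.02758 + 0.5446i)
|101⟩: (0.04266 - 0.8423i)(-1/√2)(0.405) = (-0.01222 + 0.2412i)
|110⟩: (0.04266 - 0.8423i)(0.694 - 0.1358i)(0.9143) = (-0.07751 - 0.5398i)
|111⟩: (0.04266 - 0.8423i)(0.694 - 0.1358i)(0.405) = (-0.03434 - 0.2391i)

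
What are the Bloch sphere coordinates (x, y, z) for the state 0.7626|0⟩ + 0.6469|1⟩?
(0.9867, 0, 0.1631)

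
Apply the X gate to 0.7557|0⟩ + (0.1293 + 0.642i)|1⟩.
(0.1293 + 0.642i)|0⟩ + 0.7557|1⟩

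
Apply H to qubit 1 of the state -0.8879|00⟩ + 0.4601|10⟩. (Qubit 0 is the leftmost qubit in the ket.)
-0.6278|00⟩ - 0.6278|01⟩ + 0.3253|10⟩ + 0.3253|11⟩

H on qubit 1 mixes each pair of kets that differ only in qubit 1: amplitudes (a, b) of (|…0…⟩, |…1…⟩) become ((a + b)/√2, (a − b)/√2). Kets absent from the input have amplitude 0.
(|00⟩, |01⟩): (a, b) = (-0.8879, 0) → (-0.6278, -0.6278)
(|10⟩, |11⟩): (a, b) = (0.4601, 0) → (0.3253, 0.3253)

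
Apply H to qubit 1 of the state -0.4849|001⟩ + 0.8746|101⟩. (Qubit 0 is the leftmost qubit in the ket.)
-0.3429|001⟩ - 0.3429|011⟩ + 0.6184|101⟩ + 0.6184|111⟩

H on qubit 1 mixes each pair of kets that differ only in qubit 1: amplitudes (a, b) of (|…0…⟩, |…1…⟩) become ((a + b)/√2, (a − b)/√2). Kets absent from the input have amplitude 0.
(|001⟩, |011⟩): (a, b) = (-0.4849, 0) → (-0.3429, -0.3429)
(|101⟩, |111⟩): (a, b) = (0.8746, 0) → (0.6184, 0.6184)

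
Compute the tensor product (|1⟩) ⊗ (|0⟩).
|10⟩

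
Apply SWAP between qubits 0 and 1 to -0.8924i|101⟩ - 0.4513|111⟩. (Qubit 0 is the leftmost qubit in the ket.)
-0.8924i|011⟩ - 0.4513|111⟩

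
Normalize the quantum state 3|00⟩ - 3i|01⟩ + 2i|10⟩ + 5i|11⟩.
0.4376|00⟩ - 0.4376i|01⟩ + 0.2917i|10⟩ + 0.7293i|11⟩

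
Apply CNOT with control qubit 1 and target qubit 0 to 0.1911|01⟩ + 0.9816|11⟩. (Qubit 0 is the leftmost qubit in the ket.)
0.9816|01⟩ + 0.1911|11⟩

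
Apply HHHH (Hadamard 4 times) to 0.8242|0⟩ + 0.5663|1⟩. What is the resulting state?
0.8242|0⟩ + 0.5663|1⟩

H² = I, so an even number of Hadamards cancels: H^4 = I and the state is unchanged.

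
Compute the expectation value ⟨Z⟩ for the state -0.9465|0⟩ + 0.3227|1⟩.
0.7917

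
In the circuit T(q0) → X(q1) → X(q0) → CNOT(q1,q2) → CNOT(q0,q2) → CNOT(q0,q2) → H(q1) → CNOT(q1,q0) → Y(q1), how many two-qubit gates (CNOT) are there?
4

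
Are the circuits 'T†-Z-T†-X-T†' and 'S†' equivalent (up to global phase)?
No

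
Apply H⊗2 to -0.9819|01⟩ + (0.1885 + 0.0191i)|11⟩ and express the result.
(-0.3967 + 0.00955i)|00⟩ + (0.3967 - 0.00955i)|01⟩ + (-0.5852 - 0.00955i)|10⟩ + (0.5852 + 0.00955i)|11⟩

H⊗2 gives amp(|y⟩) = (1/2) Σ_x (−1)^(x·y) amp(|x⟩), where x·y is the number of positions in which both x and y have a 1.
|00⟩: (-0.9819 + (0.1885 + 0.0191i))/2 = (-0.3967 + 0.00955i)
|01⟩: (0.9819 - (0.1885 + 0.0191i))/2 = (0.3967 - 0.00955i)
|10⟩: (-0.9819 - (0.1885 + 0.0191i))/2 = (-0.5852 - 0.00955i)
|11⟩: (0.9819 + (0.1885 + 0.0191i))/2 = (0.5852 + 0.00955i)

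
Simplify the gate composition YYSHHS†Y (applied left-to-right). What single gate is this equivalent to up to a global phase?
Y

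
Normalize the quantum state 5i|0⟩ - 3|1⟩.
0.8575i|0⟩ - 0.5145|1⟩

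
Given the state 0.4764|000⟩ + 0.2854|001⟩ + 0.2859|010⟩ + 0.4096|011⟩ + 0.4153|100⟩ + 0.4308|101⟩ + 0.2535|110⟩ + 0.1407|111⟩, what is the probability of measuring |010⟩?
0.08174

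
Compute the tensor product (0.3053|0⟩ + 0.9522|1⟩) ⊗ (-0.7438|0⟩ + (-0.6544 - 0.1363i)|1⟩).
-0.2271|00⟩ + (-0.1998 - 0.04161i)|01⟩ - 0.7082|10⟩ + (-0.6231 - 0.1298i)|11⟩

amp(|b₁b₂…⟩) = product of the factor amplitudes for bits b₁, b₂, …; only kets whose every factor amplitude is nonzero survive.
|00⟩: (0.3053)(-0.7438) = -0.2271
|01⟩: (0.3053)(-0.6544 - 0.1363i) = (-0.1998 - 0.04161i)
|10⟩: (0.9522)(-0.7438) = -0.7082
|11⟩: (0.9522)(-0.6544 - 0.1363i) = (-0.6231 - 0.1298i)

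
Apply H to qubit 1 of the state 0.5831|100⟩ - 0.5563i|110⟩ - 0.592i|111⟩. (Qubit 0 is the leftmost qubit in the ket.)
(0.4123 - 0.3934i)|100⟩ - 0.4186i|101⟩ + (0.4123 + 0.3934i)|110⟩ + 0.4186i|111⟩

H on qubit 1 mixes each pair of kets that differ only in qubit 1: amplitudes (a, b) of (|…0…⟩, |…1…⟩) become ((a + b)/√2, (a − b)/√2). Kets absent from the input have amplitude 0.
(|100⟩, |110⟩): (a, b) = (0.5831, -0.5563i) → ((0.4123 - 0.3934i), (0.4123 + 0.3934i))
(|101⟩, |111⟩): (a, b) = (0, -0.592i) → (-0.4186i, 0.4186i)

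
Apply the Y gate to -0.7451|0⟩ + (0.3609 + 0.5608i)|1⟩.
(0.5608 - 0.3609i)|0⟩ - 0.7451i|1⟩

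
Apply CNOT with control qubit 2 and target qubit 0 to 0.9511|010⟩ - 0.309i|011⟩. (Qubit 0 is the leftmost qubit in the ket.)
0.9511|010⟩ - 0.309i|111⟩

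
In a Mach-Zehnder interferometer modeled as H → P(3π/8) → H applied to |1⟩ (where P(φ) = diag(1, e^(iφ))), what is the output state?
(0.3087 - 0.4619i)|0⟩ + (0.6913 + 0.4619i)|1⟩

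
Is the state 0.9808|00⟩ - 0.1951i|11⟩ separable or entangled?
Entangled

Writing the state as a|00⟩ + b|01⟩ + c|10⟩ + d|11⟩, it is a product state iff ad − bc = 0.
Here (a, b, c, d) = (0.9808, 0, 0, -0.1951i): ad − bc = (0.9808)(-0.1951i) − (0)(0) = -0.1914i ≠ 0, so the state is entangled.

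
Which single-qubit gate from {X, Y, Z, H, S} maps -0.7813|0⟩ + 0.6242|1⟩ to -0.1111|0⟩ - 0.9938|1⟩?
H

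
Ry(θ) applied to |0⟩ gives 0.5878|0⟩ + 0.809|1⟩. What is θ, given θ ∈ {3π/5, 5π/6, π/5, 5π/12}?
3π/5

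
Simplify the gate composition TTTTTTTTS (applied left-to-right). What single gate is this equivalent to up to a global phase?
S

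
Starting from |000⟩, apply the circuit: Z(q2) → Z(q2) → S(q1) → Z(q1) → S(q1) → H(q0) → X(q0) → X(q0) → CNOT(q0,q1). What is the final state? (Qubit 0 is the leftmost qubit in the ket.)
1/√2|000⟩ + 1/√2|110⟩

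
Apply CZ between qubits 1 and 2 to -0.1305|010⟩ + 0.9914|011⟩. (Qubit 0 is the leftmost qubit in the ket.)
-0.1305|010⟩ - 0.9914|011⟩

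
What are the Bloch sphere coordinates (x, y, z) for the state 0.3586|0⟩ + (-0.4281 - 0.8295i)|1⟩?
(-0.307, -0.5949, -0.7427)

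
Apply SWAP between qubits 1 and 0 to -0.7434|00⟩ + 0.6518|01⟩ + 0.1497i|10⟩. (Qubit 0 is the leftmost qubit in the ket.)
-0.7434|00⟩ + 0.1497i|01⟩ + 0.6518|10⟩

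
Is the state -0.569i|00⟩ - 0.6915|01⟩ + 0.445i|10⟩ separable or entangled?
Entangled

Writing the state as a|00⟩ + b|01⟩ + c|10⟩ + d|11⟩, it is a product state iff ad − bc = 0.
Here (a, b, c, d) = (-0.569i, -0.6915, 0.445i, 0): ad − bc = (-0.569i)(0) − (-0.6915)(0.445i) = 0.3077i ≠ 0, so the state is entangled.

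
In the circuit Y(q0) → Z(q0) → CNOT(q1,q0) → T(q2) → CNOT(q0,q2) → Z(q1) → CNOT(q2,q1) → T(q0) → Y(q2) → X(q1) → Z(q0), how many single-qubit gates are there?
8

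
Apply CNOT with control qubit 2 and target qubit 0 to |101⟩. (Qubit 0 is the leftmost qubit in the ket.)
|001⟩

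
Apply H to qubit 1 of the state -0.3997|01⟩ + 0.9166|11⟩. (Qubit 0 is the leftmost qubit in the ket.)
-0.2826|00⟩ + 0.2826|01⟩ + 0.6481|10⟩ - 0.6481|11⟩

H on qubit 1 mixes each pair of kets that differ only in qubit 1: amplitudes (a, b) of (|…0…⟩, |…1…⟩) become ((a + b)/√2, (a − b)/√2). Kets absent from the input have amplitude 0.
(|00⟩, |01⟩): (a, b) = (0, -0.3997) → (-0.2826, 0.2826)
(|10⟩, |11⟩): (a, b) = (0, 0.9166) → (0.6481, -0.6481)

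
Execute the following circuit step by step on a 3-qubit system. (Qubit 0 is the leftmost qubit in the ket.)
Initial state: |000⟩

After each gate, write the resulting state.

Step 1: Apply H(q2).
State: 1/√2|000⟩ + 1/√2|001⟩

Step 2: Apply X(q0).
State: 1/√2|100⟩ + 1/√2|101⟩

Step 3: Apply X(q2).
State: 1/√2|100⟩ + 1/√2|101⟩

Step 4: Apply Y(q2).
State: -(1/√2)i|100⟩ + (1/√2)i|101⟩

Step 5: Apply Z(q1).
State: -(1/√2)i|100⟩ + (1/√2)i|101⟩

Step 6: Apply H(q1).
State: -(1/2)i|100⟩ + (1/2)i|101⟩ - (1/2)i|110⟩ + (1/2)i|111⟩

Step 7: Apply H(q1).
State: -(1/√2)i|100⟩ + (1/√2)i|101⟩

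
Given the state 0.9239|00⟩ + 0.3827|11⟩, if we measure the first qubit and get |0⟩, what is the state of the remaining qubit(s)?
|0⟩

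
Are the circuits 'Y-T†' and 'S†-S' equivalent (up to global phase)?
No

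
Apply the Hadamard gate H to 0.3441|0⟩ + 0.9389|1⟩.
0.9072|0⟩ - 0.4206|1⟩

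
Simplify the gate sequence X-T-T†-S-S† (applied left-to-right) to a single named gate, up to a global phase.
X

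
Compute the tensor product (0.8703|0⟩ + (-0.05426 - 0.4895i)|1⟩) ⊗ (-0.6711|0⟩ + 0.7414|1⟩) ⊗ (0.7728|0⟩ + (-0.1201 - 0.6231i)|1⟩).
-0.4514|000⟩ + (0.07015 + 0.3639i)|001⟩ + 0.4986|010⟩ + (-0.07749 - 0.402i)|011⟩ + (0.02814 + 0.2539i)|100⟩ + (0.2003 - 0.06214i)|101⟩ + (-0.03109 - 0.2805i)|110⟩ + (-0.2213 + 0.06865i)|111⟩

amp(|b₁b₂…⟩) = product of the factor amplitudes for bits b₁, b₂, …; only kets whose every factor amplitude is nonzero survive.
|000⟩: (0.8703)(-0.6711)(0.7728) = -0.4514
|001⟩: (0.8703)(-0.6711)(-0.1201 - 0.6231i) = (0.07015 + 0.3639i)
|010⟩: (0.8703)(0.7414)(0.7728) = 0.4986
|011⟩: (0.8703)(0.7414)(-0.1201 - 0.6231i) = (-0.07749 - 0.402i)
|100⟩: (-0.05426 - 0.4895i)(-0.6711)(0.7728) = (0.02814 + 0.2539i)
|101⟩: (-0.05426 - 0.4895i)(-0.6711)(-0.1201 - 0.6231i) = (0.2003 - 0.06214i)
|110⟩: (-0.05426 - 0.4895i)(0.7414)(0.7728) = (-0.03109 - 0.2805i)
|111⟩: (-0.05426 - 0.4895i)(0.7414)(-0.1201 - 0.6231i) = (-0.2213 + 0.06865i)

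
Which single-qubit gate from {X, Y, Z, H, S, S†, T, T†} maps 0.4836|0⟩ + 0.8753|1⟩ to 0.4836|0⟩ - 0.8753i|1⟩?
S†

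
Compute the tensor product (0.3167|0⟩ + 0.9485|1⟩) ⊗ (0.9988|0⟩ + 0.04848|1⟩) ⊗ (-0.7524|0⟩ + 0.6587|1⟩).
-0.238|000⟩ + 0.2084|001⟩ - 0.01155|010⟩ + 0.01011|011⟩ - 0.7128|100⟩ + 0.624|101⟩ - 0.0346|110⟩ + 0.03029|111⟩

amp(|b₁b₂…⟩) = product of the factor amplitudes for bits b₁, b₂, …; only kets whose every factor amplitude is nonzero survive.
|000⟩: (0.3167)(0.9988)(-0.7524) = -0.238
|001⟩: (0.3167)(0.9988)(0.6587) = 0.2084
|010⟩: (0.3167)(0.04848)(-0.7524) = -0.01155
|011⟩: (0.3167)(0.04848)(0.6587) = 0.01011
|100⟩: (0.9485)(0.9988)(-0.7524) = -0.7128
|101⟩: (0.9485)(0.9988)(0.6587) = 0.624
|110⟩: (0.9485)(0.04848)(-0.7524) = -0.0346
|111⟩: (0.9485)(0.04848)(0.6587) = 0.03029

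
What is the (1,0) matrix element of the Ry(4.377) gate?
0.8152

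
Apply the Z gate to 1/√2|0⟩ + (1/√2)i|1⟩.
1/√2|0⟩ - (1/√2)i|1⟩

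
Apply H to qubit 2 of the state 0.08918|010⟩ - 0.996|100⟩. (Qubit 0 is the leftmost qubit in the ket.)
0.06306|010⟩ + 0.06306|011⟩ - 0.7043|100⟩ - 0.7043|101⟩

H on qubit 2 mixes each pair of kets that differ only in qubit 2: amplitudes (a, b) of (|…0…⟩, |…1…⟩) become ((a + b)/√2, (a − b)/√2). Kets absent from the input have amplitude 0.
(|010⟩, |011⟩): (a, b) = (0.08918, 0) → (0.06306, 0.06306)
(|100⟩, |101⟩): (a, b) = (-0.996, 0) → (-0.7043, -0.7043)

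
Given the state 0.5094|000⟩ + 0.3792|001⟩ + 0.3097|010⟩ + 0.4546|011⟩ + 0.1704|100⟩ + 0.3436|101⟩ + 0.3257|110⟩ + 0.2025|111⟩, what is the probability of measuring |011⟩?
0.2067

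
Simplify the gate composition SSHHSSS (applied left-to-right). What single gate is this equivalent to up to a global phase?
S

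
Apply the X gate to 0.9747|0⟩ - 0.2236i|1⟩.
-0.2236i|0⟩ + 0.9747|1⟩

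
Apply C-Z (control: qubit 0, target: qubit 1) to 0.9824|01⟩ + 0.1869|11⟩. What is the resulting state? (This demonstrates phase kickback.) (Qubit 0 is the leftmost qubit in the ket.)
0.9824|01⟩ - 0.1869|11⟩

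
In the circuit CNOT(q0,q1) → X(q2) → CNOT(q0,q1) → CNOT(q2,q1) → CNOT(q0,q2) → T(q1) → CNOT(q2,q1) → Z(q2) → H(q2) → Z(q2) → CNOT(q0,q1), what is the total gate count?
11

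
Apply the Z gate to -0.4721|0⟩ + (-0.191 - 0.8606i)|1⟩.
-0.4721|0⟩ + (0.191 + 0.8606i)|1⟩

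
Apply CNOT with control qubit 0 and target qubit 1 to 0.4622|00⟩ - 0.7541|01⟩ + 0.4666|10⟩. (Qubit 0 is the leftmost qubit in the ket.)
0.4622|00⟩ - 0.7541|01⟩ + 0.4666|11⟩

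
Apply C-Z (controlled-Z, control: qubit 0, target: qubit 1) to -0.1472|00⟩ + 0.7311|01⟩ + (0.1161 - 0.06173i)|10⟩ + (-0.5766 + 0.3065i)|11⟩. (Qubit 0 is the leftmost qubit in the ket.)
-0.1472|00⟩ + 0.7311|01⟩ + (0.1161 - 0.06173i)|10⟩ + (0.5766 - 0.3065i)|11⟩

C-Z leaves the control-|0⟩ kets |00⟩, |01⟩ unchanged and applies Z to qubit 1 on the control-|1⟩ pair (|10⟩, |11⟩).
Z = [[1, 0], [0, -1]].
With a = amp(|10⟩) = (0.1161 - 0.06173i) and b = amp(|11⟩) = (-0.5766 + 0.3065i):
new amp(|10⟩) = (1)·a = (0.1161 - 0.06173i)
new amp(|11⟩) = (-1)·b = (0.5766 - 0.3065i)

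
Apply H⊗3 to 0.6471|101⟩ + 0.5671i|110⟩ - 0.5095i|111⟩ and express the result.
(0.2288 + 0.02036i)|000⟩ + (-0.2288 + 0.3806i)|001⟩ + (0.2288 - 0.02036i)|010⟩ + (-0.2288 - 0.3806i)|011⟩ + (-0.2288 - 0.02036i)|100⟩ + (0.2288 - 0.3806i)|101⟩ + (-0.2288 + 0.02036i)|110⟩ + (0.2288 + 0.3806i)|111⟩

H⊗3 gives amp(|y⟩) = (1/2√2) Σ_x (−1)^(x·y) amp(|x⟩), where x·y is the number of positions in which both x and y have a 1.
|000⟩: (0.6471 + 0.5671i - 0.5095i)/(2√2) = (0.2288 + 0.02036i)
|001⟩: (-0.6471 + 0.5671i + 0.5095i)/(2√2) = (-0.2288 + 0.3806i)
|010⟩: (0.6471 - 0.5671i + 0.5095i)/(2√2) = (0.2288 - 0.02036i)
|011⟩: (-0.6471 - 0.5671i - 0.5095i)/(2√2) = (-0.2288 - 0.3806i)
|100⟩: (-0.6471 - 0.5671i + 0.5095i)/(2√2) = (-0.2288 - 0.02036i)
|101⟩: (0.6471 - 0.5671i - 0.5095i)/(2√2) = (0.2288 - 0.3806i)
|110⟩: (-0.6471 + 0.5671i - 0.5095i)/(2√2) = (-0.2288 + 0.02036i)
|111⟩: (0.6471 + 0.5671i + 0.5095i)/(2√2) = (0.2288 + 0.3806i)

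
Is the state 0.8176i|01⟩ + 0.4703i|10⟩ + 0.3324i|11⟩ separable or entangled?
Entangled

Writing the state as a|00⟩ + b|01⟩ + c|10⟩ + d|11⟩, it is a product state iff ad − bc = 0.
Here (a, b, c, d) = (0, 0.8176i, 0.4703i, 0.3324i): ad − bc = (0)(0.3324i) − (0.8176i)(0.4703i) = 0.3845 ≠ 0, so the state is entangled.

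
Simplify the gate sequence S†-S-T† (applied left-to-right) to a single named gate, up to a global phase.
T†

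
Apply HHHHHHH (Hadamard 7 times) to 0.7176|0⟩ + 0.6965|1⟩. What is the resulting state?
0.9999|0⟩ + 0.01492|1⟩

H² = I, so H^7 = H: a single Hadamard. With (a, b) = (0.7176, 0.6965), H gives ((a + b)/√2, (a − b)/√2) = (0.9999, 0.01492).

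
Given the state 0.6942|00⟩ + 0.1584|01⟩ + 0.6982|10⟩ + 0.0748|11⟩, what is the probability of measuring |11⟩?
0.005595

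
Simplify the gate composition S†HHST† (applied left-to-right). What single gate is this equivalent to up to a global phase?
T†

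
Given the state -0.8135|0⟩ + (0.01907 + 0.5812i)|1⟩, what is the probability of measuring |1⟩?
0.3382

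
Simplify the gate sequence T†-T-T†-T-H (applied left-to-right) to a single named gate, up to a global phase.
H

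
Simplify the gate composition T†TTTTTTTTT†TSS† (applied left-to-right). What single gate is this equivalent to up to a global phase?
T†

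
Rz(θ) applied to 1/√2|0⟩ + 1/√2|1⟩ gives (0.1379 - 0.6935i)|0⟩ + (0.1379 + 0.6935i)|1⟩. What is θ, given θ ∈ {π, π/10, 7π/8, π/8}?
7π/8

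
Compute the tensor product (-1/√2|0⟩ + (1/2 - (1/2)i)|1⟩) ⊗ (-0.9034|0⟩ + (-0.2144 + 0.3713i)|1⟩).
0.6388|00⟩ + (0.1516 - 0.2625i)|01⟩ + (-0.4517 + 0.4517i)|10⟩ + (0.07845 + 0.2929i)|11⟩

amp(|b₁b₂…⟩) = product of the factor amplitudes for bits b₁, b₂, …; only kets whose every factor amplitude is nonzero survive.
|00⟩: (-1/√2)(-0.9034) = 0.6388
|01⟩: (-1/√2)(-0.2144 + 0.3713i) = (0.1516 - 0.2625i)
|10⟩: (1/2 - (1/2)i)(-0.9034) = (-0.4517 + 0.4517i)
|11⟩: (1/2 - (1/2)i)(-0.2144 + 0.3713i) = (0.07845 + 0.2929i)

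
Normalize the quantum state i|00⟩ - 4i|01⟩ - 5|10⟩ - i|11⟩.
0.1525i|00⟩ - 0.61i|01⟩ - 0.7625|10⟩ - 0.1525i|11⟩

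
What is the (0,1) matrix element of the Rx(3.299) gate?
-0.9969i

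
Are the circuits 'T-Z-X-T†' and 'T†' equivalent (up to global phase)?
No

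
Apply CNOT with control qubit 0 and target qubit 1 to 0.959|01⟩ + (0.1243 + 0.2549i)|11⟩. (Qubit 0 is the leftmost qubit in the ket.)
0.959|01⟩ + (0.1243 + 0.2549i)|10⟩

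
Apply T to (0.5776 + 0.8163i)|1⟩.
(-0.1688 + 0.9856i)|1⟩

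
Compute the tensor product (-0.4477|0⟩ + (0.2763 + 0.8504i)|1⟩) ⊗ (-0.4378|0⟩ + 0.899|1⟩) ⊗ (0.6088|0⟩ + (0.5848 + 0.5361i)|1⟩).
0.1193|000⟩ + (0.1146 + 0.1051i)|001⟩ - 0.245|010⟩ + (-0.2354 - 0.2158i)|011⟩ + (-0.07364 - 0.2267i)|100⟩ + (0.1289 - 0.2826i)|101⟩ + (0.1512 + 0.4654i)|110⟩ + (-0.2646 + 0.5802i)|111⟩

amp(|b₁b₂…⟩) = product of the factor amplitudes for bits b₁, b₂, …; only kets whose every factor amplitude is nonzero survive.
|000⟩: (-0.4477)(-0.4378)(0.6088) = 0.1193
|001⟩: (-0.4477)(-0.4378)(0.5848 + 0.5361i) = (0.1146 + 0.1051i)
|010⟩: (-0.4477)(0.899)(0.6088) = -0.245
|011⟩: (-0.4477)(0.899)(0.5848 + 0.5361i) = (-0.2354 - 0.2158i)
|100⟩: (0.2763 + 0.8504i)(-0.4378)(0.6088) = (-0.07364 - 0.2267i)
|101⟩: (0.2763 + 0.8504i)(-0.4378)(0.5848 + 0.5361i) = (0.1289 - 0.2826i)
|110⟩: (0.2763 + 0.8504i)(0.899)(0.6088) = (0.1512 + 0.4654i)
|111⟩: (0.2763 + 0.8504i)(0.899)(0.5848 + 0.5361i) = (-0.2646 + 0.5802i)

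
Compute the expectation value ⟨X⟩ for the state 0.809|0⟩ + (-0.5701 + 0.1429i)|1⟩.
-0.9224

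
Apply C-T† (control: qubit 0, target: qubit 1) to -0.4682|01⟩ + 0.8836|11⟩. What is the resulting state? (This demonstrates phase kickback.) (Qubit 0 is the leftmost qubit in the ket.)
-0.4682|01⟩ + (0.6248 - 0.6248i)|11⟩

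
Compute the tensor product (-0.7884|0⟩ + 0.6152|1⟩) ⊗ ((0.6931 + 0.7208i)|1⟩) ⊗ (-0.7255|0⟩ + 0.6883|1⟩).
(0.3964 + 0.4123i)|010⟩ + (-0.3761 - 0.3911i)|011⟩ + (-0.3093 - 0.3217i)|110⟩ + (0.2935 + 0.3052i)|111⟩

amp(|b₁b₂…⟩) = product of the factor amplitudes for bits b₁, b₂, …; only kets whose every factor amplitude is nonzero survive.
|010⟩: (-0.7884)(0.6931 + 0.7208i)(-0.7255) = (0.3964 + 0.4123i)
|011⟩: (-0.7884)(0.6931 + 0.7208i)(0.6883) = (-0.3761 - 0.3911i)
|110⟩: (0.6152)(0.6931 + 0.7208i)(-0.7255) = (-0.3093 - 0.3217i)
|111⟩: (0.6152)(0.6931 + 0.7208i)(0.6883) = (0.2935 + 0.3052i)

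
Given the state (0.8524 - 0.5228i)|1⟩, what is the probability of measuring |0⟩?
0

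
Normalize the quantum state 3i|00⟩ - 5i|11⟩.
0.5145i|00⟩ - 0.8575i|11⟩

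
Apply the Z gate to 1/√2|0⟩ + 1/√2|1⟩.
1/√2|0⟩ - 1/√2|1⟩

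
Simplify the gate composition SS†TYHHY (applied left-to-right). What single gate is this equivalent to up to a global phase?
T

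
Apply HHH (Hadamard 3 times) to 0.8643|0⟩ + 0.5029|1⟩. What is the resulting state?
0.9668|0⟩ + 0.2555|1⟩

H² = I, so H^3 = H: a single Hadamard. With (a, b) = (0.8643, 0.5029), H gives ((a + b)/√2, (a − b)/√2) = (0.9668, 0.2555).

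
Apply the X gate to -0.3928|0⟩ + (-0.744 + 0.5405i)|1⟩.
(-0.744 + 0.5405i)|0⟩ - 0.3928|1⟩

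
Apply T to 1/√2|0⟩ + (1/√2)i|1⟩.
1/√2|0⟩ + (-1/2 + (1/2)i)|1⟩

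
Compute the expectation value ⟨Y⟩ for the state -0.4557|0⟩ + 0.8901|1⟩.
0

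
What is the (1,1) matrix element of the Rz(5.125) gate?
(-0.837 + 0.5473i)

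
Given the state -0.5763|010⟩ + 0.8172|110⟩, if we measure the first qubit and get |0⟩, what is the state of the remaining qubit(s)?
-|10⟩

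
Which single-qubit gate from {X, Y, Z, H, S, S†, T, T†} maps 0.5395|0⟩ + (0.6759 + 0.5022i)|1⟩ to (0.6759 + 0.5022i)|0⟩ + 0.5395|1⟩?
X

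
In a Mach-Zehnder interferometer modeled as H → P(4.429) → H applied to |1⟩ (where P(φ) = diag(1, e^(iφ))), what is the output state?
(0.6398 + 0.4801i)|0⟩ + (0.3602 - 0.4801i)|1⟩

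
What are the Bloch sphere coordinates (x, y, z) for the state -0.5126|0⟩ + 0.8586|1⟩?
(-0.8802, 0, -0.4744)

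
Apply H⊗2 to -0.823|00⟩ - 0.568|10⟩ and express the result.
-0.6955|00⟩ - 0.6955|01⟩ - 0.1275|10⟩ - 0.1275|11⟩

H⊗2 gives amp(|y⟩) = (1/2) Σ_x (−1)^(x·y) amp(|x⟩), where x·y is the number of positions in which both x and y have a 1.
|00⟩: (-0.823 - 0.568)/2 = -0.6955
|01⟩: (-0.823 - 0.568)/2 = -0.6955
|10⟩: (-0.823 + 0.568)/2 = -0.1275
|11⟩: (-0.823 + 0.568)/2 = -0.1275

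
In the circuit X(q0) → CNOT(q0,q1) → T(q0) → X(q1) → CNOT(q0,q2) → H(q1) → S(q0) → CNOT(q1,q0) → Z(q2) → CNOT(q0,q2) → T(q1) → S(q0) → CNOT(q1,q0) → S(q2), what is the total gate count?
14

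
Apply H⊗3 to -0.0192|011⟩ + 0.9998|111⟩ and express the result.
0.3467|000⟩ - 0.3467|001⟩ - 0.3467|010⟩ + 0.3467|011⟩ - 0.3603|100⟩ + 0.3603|101⟩ + 0.3603|110⟩ - 0.3603|111⟩

H⊗3 gives amp(|y⟩) = (1/2√2) Σ_x (−1)^(x·y) amp(|x⟩), where x·y is the number of positions in which both x and y have a 1.
|000⟩: (-0.0192 + 0.9998)/(2√2) = 0.3467
|001⟩: (0.0192 - 0.9998)/(2√2) = -0.3467
|010⟩: (0.0192 - 0.9998)/(2√2) = -0.3467
|011⟩: (-0.0192 + 0.9998)/(2√2) = 0.3467
|100⟩: (-0.0192 - 0.9998)/(2√2) = -0.3603
|101⟩: (0.0192 + 0.9998)/(2√2) = 0.3603
|110⟩: (0.0192 + 0.9998)/(2√2) = 0.3603
|111⟩: (-0.0192 - 0.9998)/(2√2) = -0.3603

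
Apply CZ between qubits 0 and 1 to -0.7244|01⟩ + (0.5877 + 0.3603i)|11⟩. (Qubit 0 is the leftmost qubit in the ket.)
-0.7244|01⟩ + (-0.5877 - 0.3603i)|11⟩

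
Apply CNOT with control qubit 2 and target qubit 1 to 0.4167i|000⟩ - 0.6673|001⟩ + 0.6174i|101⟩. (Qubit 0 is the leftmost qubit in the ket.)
0.4167i|000⟩ - 0.6673|011⟩ + 0.6174i|111⟩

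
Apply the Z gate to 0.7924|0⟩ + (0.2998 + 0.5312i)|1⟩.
0.7924|0⟩ + (-0.2998 - 0.5312i)|1⟩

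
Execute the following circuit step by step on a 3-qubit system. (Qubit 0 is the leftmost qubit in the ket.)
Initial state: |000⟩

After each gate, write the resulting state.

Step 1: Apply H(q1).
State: 1/√2|000⟩ + 1/√2|010⟩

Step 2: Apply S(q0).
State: 1/√2|000⟩ + 1/√2|010⟩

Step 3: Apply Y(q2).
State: (1/√2)i|001⟩ + (1/√2)i|011⟩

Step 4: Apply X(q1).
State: (1/√2)i|001⟩ + (1/√2)i|011⟩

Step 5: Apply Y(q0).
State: -1/√2|101⟩ - 1/√2|111⟩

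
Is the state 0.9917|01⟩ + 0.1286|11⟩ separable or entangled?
Separable

Writing the state as a|00⟩ + b|01⟩ + c|10⟩ + d|11⟩, it is a product state iff ad − bc = 0.
Here (a, b, c, d) = (0, 0.9917, 0, 0.1286): ad − bc = (0)(0.1286) − (0.9917)(0) = 0, so the state is separable.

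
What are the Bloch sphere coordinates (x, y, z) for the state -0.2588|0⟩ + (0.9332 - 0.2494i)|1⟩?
(-0.483, 0.1291, -0.8661)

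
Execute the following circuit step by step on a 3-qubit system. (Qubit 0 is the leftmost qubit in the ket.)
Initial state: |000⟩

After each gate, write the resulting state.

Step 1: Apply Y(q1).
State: i|010⟩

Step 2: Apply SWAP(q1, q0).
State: i|100⟩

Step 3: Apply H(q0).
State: (1/√2)i|000⟩ - (1/√2)i|100⟩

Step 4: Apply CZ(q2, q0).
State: (1/√2)i|000⟩ - (1/√2)i|100⟩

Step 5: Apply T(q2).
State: (1/√2)i|000⟩ - (1/√2)i|100⟩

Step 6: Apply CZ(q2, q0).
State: (1/√2)i|000⟩ - (1/√2)i|100⟩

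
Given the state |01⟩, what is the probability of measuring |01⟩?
1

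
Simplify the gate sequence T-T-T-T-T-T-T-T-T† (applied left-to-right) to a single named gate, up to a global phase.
T†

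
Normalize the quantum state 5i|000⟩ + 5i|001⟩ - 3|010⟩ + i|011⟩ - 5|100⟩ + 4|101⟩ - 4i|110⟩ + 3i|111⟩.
0.4454i|000⟩ + 0.4454i|001⟩ - 0.2673|010⟩ + 0.08909i|011⟩ - 0.4454|100⟩ + 0.3563|101⟩ - 0.3563i|110⟩ + 0.2673i|111⟩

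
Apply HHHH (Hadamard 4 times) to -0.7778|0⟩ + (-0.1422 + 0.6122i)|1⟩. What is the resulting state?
-0.7778|0⟩ + (-0.1422 + 0.6122i)|1⟩

H² = I, so an even number of Hadamards cancels: H^4 = I and the state is unchanged.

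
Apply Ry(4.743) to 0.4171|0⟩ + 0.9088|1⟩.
-0.9321|0⟩ - 0.362|1⟩

Ry(4.743) = [[cos(θ/2), −sin(θ/2)], [sin(θ/2), cos(θ/2)]]; θ = 4.743, cos(θ/2) ≈ -0.717846, sin(θ/2) ≈ 0.696202.
With a = amp(|0⟩) = 0.4171 and b = amp(|1⟩) = 0.9088:
new amp(|0⟩) = (-0.717846)·a + (-0.696202)·b = -0.9321
new amp(|1⟩) = (0.696202)·a + (-0.717846)·b = -0.362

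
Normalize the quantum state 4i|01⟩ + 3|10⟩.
0.8i|01⟩ + 0.6|10⟩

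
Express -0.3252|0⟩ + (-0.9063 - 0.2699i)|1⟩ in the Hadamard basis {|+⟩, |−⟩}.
(-0.8708 - 0.1908i)|+⟩ + (0.4109 + 0.1908i)|−⟩

With |ψ⟩ = α|0⟩ + β|1⟩, the Hadamard-basis coefficients are ⟨+|ψ⟩ = (α + β)/√2 and ⟨−|ψ⟩ = (α − β)/√2.
Here α = -0.3252, β = (-0.9063 - 0.2699i): (α + β)/√2 = (-0.8708 - 0.1908i), (α − β)/√2 = (0.4109 + 0.1908i).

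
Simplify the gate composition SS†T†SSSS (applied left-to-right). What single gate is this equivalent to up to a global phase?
T†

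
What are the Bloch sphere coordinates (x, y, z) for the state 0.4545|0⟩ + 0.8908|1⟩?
(0.8097, 0, -0.587)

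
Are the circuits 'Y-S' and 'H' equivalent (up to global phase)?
No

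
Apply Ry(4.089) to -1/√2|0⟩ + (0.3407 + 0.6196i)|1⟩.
(0.01939 - 0.5514i)|0⟩ + (-0.7847 - 0.2827i)|1⟩

Ry(4.089) = [[cos(θ/2), −sin(θ/2)], [sin(θ/2), cos(θ/2)]]; θ = 4.089, cos(θ/2) ≈ -0.456185, sin(θ/2) ≈ 0.889885.
With a = amp(|0⟩) = -1/√2 and b = amp(|1⟩) = (0.3407 + 0.6196i):
new amp(|0⟩) = (-0.456185)·a + (-0.889885)·b = (0.01939 - 0.5514i)
new amp(|1⟩) = (0.889885)·a + (-0.456185)·b = (-0.7847 - 0.2827i)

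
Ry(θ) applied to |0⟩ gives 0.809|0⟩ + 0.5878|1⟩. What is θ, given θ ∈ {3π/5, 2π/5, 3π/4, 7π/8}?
2π/5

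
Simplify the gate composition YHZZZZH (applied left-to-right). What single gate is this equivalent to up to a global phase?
Y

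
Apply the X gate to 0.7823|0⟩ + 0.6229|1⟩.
0.6229|0⟩ + 0.7823|1⟩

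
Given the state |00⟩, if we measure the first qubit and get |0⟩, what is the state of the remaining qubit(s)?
|0⟩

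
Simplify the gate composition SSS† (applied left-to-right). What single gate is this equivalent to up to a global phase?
S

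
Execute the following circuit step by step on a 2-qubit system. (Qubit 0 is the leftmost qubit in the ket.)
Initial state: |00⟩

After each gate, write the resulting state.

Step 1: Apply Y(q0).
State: i|10⟩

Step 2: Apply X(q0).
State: i|00⟩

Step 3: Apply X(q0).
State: i|10⟩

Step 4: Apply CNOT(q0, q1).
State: i|11⟩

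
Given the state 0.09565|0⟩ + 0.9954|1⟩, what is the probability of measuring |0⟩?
0.009149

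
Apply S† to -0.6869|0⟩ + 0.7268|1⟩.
-0.6869|0⟩ - 0.7268i|1⟩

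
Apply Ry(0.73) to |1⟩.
-0.3569|0⟩ + 0.9341|1⟩

Ry(0.73) = [[cos(θ/2), −sin(θ/2)], [sin(θ/2), cos(θ/2)]]; θ = 0.73, cos(θ/2) ≈ 0.934124, sin(θ/2) ≈ 0.356949.
With a = amp(|0⟩) = 0 and b = amp(|1⟩) = 1:
new amp(|0⟩) = (0.934124)·a + (-0.356949)·b = -0.3569
new amp(|1⟩) = (0.356949)·a + (0.934124)·b = 0.9341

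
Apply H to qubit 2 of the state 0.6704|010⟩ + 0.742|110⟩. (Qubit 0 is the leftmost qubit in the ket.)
0.474|010⟩ + 0.474|011⟩ + 0.5247|110⟩ + 0.5247|111⟩

H on qubit 2 mixes each pair of kets that differ only in qubit 2: amplitudes (a, b) of (|…0…⟩, |…1…⟩) become ((a + b)/√2, (a − b)/√2). Kets absent from the input have amplitude 0.
(|010⟩, |011⟩): (a, b) = (0.6704, 0) → (0.474, 0.474)
(|110⟩, |111⟩): (a, b) = (0.742, 0) → (0.5247, 0.5247)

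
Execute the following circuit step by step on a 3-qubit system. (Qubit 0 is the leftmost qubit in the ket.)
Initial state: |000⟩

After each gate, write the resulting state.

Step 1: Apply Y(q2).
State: i|001⟩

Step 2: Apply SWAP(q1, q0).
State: i|001⟩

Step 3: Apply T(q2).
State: (-1/√2 + (1/√2)i)|001⟩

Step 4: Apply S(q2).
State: (-1/√2 - (1/√2)i)|001⟩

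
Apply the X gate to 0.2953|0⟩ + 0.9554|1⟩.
0.9554|0⟩ + 0.2953|1⟩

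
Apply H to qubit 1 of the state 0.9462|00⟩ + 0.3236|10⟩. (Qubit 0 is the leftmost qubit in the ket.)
0.6691|00⟩ + 0.6691|01⟩ + 0.2288|10⟩ + 0.2288|11⟩

H on qubit 1 mixes each pair of kets that differ only in qubit 1: amplitudes (a, b) of (|…0…⟩, |…1…⟩) become ((a + b)/√2, (a − b)/√2). Kets absent from the input have amplitude 0.
(|00⟩, |01⟩): (a, b) = (0.9462, 0) → (0.6691, 0.6691)
(|10⟩, |11⟩): (a, b) = (0.3236, 0) → (0.2288, 0.2288)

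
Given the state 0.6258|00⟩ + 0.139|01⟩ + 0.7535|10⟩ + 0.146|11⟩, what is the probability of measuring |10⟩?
0.5678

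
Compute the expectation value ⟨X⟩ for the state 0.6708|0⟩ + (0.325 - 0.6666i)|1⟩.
0.436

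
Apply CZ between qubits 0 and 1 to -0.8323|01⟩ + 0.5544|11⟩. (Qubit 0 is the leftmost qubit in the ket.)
-0.8323|01⟩ - 0.5544|11⟩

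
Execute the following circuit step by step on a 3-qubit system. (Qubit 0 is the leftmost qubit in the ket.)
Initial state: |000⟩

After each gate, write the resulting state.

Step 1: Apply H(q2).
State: 1/√2|000⟩ + 1/√2|001⟩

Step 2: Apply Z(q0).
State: 1/√2|000⟩ + 1/√2|001⟩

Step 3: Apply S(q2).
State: 1/√2|000⟩ + (1/√2)i|001⟩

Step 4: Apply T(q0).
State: 1/√2|000⟩ + (1/√2)i|001⟩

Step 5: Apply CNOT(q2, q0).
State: 1/√2|000⟩ + (1/√2)i|101⟩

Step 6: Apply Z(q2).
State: 1/√2|000⟩ - (1/√2)i|101⟩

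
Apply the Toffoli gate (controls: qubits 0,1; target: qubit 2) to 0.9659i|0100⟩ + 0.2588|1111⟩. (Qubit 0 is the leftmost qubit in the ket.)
0.9659i|0100⟩ + 0.2588|1101⟩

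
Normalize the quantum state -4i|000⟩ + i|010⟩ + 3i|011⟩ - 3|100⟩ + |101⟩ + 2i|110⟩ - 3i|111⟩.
-0.5714i|000⟩ + 0.1429i|010⟩ + 0.4286i|011⟩ - 0.4286|100⟩ + 0.1429|101⟩ + 0.2857i|110⟩ - 0.4286i|111⟩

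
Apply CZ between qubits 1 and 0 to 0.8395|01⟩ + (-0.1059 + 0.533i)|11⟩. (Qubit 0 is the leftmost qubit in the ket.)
0.8395|01⟩ + (0.1059 - 0.533i)|11⟩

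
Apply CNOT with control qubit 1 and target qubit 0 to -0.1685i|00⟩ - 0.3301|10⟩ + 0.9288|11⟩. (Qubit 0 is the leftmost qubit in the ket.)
-0.1685i|00⟩ + 0.9288|01⟩ - 0.3301|10⟩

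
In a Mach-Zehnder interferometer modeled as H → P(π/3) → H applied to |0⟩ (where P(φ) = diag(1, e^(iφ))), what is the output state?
(0.75 + 0.433i)|0⟩ + (0.25 - 0.433i)|1⟩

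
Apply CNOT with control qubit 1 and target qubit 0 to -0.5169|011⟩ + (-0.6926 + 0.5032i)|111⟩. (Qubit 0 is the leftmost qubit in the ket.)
(-0.6926 + 0.5032i)|011⟩ - 0.5169|111⟩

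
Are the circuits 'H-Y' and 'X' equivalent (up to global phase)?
No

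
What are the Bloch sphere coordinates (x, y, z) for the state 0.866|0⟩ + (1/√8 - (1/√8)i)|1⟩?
(0.6124, -0.6124, 0.5)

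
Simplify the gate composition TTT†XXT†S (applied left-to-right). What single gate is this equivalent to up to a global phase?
S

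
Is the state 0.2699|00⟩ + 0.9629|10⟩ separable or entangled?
Separable

Writing the state as a|00⟩ + b|01⟩ + c|10⟩ + d|11⟩, it is a product state iff ad − bc = 0.
Here (a, b, c, d) = (0.2699, 0, 0.9629, 0): ad − bc = (0.2699)(0) − (0)(0.9629) = 0, so the state is separable.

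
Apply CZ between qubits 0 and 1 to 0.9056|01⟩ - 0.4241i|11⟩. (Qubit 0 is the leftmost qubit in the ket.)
0.9056|01⟩ + 0.4241i|11⟩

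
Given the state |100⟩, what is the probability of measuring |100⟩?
1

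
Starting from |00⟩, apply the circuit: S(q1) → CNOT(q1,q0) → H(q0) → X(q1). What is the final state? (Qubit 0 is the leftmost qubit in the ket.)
1/√2|01⟩ + 1/√2|11⟩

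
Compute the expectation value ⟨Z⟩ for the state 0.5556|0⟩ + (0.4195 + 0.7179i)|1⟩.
-0.3827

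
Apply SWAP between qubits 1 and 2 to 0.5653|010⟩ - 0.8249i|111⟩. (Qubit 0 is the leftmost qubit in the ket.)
0.5653|001⟩ - 0.8249i|111⟩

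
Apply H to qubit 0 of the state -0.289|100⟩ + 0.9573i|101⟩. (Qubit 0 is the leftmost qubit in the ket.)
-0.2044|000⟩ + 0.6769i|001⟩ + 0.2044|100⟩ - 0.6769i|101⟩

H on qubit 0 mixes each pair of kets that differ only in qubit 0: amplitudes (a, b) of (|…0…⟩, |…1…⟩) become ((a + b)/√2, (a − b)/√2). Kets absent from the input have amplitude 0.
(|000⟩, |100⟩): (a, b) = (0, -0.289) → (-0.2044, 0.2044)
(|001⟩, |101⟩): (a, b) = (0, 0.9573i) → (0.6769i, -0.6769i)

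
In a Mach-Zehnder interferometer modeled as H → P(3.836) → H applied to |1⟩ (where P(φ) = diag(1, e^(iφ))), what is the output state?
(0.8842 + 0.32i)|0⟩ + (0.1158 - 0.32i)|1⟩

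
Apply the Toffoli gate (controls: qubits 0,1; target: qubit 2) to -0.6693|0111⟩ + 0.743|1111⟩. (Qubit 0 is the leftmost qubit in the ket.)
-0.6693|0111⟩ + 0.743|1101⟩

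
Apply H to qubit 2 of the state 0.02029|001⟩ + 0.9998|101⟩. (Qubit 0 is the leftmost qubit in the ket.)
0.01435|000⟩ - 0.01435|001⟩ + 0.707|100⟩ - 0.707|101⟩

H on qubit 2 mixes each pair of kets that differ only in qubit 2: amplitudes (a, b) of (|…0…⟩, |…1…⟩) become ((a + b)/√2, (a − b)/√2). Kets absent from the input have amplitude 0.
(|000⟩, |001⟩): (a, b) = (0, 0.02029) → (0.01435, -0.01435)
(|100⟩, |101⟩): (a, b) = (0, 0.9998) → (0.707, -0.707)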